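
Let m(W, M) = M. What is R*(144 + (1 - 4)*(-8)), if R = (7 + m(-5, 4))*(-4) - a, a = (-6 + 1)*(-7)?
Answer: -13272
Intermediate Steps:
a = 35 (a = -5*(-7) = 35)
R = -79 (R = (7 + 4)*(-4) - 1*35 = 11*(-4) - 35 = -44 - 35 = -79)
R*(144 + (1 - 4)*(-8)) = -79*(144 + (1 - 4)*(-8)) = -79*(144 - 3*(-8)) = -79*(144 + 24) = -79*168 = -13272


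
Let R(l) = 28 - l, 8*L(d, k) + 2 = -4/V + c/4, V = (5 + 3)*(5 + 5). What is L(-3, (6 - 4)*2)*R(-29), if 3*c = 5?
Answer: -931/80 ≈ -11.637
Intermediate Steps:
c = 5/3 (c = (⅓)*5 = 5/3 ≈ 1.6667)
V = 80 (V = 8*10 = 80)
L(d, k) = -49/240 (L(d, k) = -¼ + (-4/80 + (5/3)/4)/8 = -¼ + (-4*1/80 + (5/3)*(¼))/8 = -¼ + (-1/20 + 5/12)/8 = -¼ + (⅛)*(11/30) = -¼ + 11/240 = -49/240)
L(-3, (6 - 4)*2)*R(-29) = -49*(28 - 1*(-29))/240 = -49*(28 + 29)/240 = -49/240*57 = -931/80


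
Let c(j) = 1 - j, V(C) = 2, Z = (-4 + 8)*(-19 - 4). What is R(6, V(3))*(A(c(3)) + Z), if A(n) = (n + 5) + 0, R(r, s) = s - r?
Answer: 356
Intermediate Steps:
Z = -92 (Z = 4*(-23) = -92)
A(n) = 5 + n (A(n) = (5 + n) + 0 = 5 + n)
R(6, V(3))*(A(c(3)) + Z) = (2 - 1*6)*((5 + (1 - 1*3)) - 92) = (2 - 6)*((5 + (1 - 3)) - 92) = -4*((5 - 2) - 92) = -4*(3 - 92) = -4*(-89) = 356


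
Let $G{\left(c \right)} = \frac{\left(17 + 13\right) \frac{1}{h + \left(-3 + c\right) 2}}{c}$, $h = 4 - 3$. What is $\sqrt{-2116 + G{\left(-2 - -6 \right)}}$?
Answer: $\frac{i \sqrt{8454}}{2} \approx 45.973 i$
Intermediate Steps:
$h = 1$
$G{\left(c \right)} = \frac{30}{c \left(-5 + 2 c\right)}$ ($G{\left(c \right)} = \frac{\left(17 + 13\right) \frac{1}{1 + \left(-3 + c\right) 2}}{c} = \frac{30 \frac{1}{1 + \left(-6 + 2 c\right)}}{c} = \frac{30 \frac{1}{-5 + 2 c}}{c} = \frac{30}{c \left(-5 + 2 c\right)}$)
$\sqrt{-2116 + G{\left(-2 - -6 \right)}} = \sqrt{-2116 + \frac{30}{\left(-2 - -6\right) \left(-5 + 2 \left(-2 - -6\right)\right)}} = \sqrt{-2116 + \frac{30}{\left(-2 + 6\right) \left(-5 + 2 \left(-2 + 6\right)\right)}} = \sqrt{-2116 + \frac{30}{4 \left(-5 + 2 \cdot 4\right)}} = \sqrt{-2116 + 30 \cdot \frac{1}{4} \frac{1}{-5 + 8}} = \sqrt{-2116 + 30 \cdot \frac{1}{4} \cdot \frac{1}{3}} = \sqrt{-2116 + \frac{5}{2}} = \sqrt{- \frac{4227}{2}} = \frac{i \sqrt{8454}}{2}$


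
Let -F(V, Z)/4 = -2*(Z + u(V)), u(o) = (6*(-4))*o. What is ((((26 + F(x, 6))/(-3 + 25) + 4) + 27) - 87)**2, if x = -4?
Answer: 38025/121 ≈ 314.26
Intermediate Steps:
u(o) = -24*o
F(V, Z) = -192*V + 8*Z (F(V, Z) = -(-8)*(Z - 24*V) = -4*(-2*Z + 48*V) = -192*V + 8*Z)
((((26 + F(x, 6))/(-3 + 25) + 4) + 27) - 87)**2 = ((((26 + (-192*(-4) + 8*6))/(-3 + 25) + 4) + 27) - 87)**2 = ((((26 + (768 + 48))/22 + 4) + 27) - 87)**2 = ((((26 + 816)*(1/22) + 4) + 27) - 87)**2 = (((842*(1/22) + 4) + 27) - 87)**2 = (((421/11 + 4) + 27) - 87)**2 = ((465/11 + 27) - 87)**2 = (762/11 - 87)**2 = (-195/11)**2 = 38025/121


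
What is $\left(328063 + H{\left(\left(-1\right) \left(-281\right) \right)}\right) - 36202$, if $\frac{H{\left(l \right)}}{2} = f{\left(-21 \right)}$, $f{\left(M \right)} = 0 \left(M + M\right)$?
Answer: $291861$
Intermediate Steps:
$f{\left(M \right)} = 0$ ($f{\left(M \right)} = 0 \cdot 2 M = 0$)
$H{\left(l \right)} = 0$ ($H{\left(l \right)} = 2 \cdot 0 = 0$)
$\left(328063 + H{\left(\left(-1\right) \left(-281\right) \right)}\right) - 36202 = \left(328063 + 0\right) - 36202 = 328063 - 36202 = 291861$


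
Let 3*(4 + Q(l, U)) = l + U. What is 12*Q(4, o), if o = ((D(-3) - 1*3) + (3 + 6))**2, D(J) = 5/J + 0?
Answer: 388/9 ≈ 43.111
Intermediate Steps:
D(J) = 5/J
o = 169/9 (o = ((5/(-3) - 1*3) + (3 + 6))**2 = ((5*(-1/3) - 3) + 9)**2 = ((-5/3 - 3) + 9)**2 = (-14/3 + 9)**2 = (13/3)**2 = 169/9 ≈ 18.778)
Q(l, U) = -4 + U/3 + l/3 (Q(l, U) = -4 + (l + U)/3 = -4 + (U + l)/3 = -4 + (U/3 + l/3) = -4 + U/3 + l/3)
12*Q(4, o) = 12*(-4 + (1/3)*(169/9) + (1/3)*4) = 12*(-4 + 169/27 + 4/3) = 12*(97/27) = 388/9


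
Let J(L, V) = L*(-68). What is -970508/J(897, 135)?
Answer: 10549/663 ≈ 15.911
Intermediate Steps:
J(L, V) = -68*L
-970508/J(897, 135) = -970508/((-68*897)) = -970508/(-60996) = -970508*(-1/60996) = 10549/663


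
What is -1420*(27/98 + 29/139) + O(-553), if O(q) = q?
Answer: -8448933/6811 ≈ -1240.5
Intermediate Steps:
-1420*(27/98 + 29/139) + O(-553) = -1420*(27/98 + 29/139) - 553 = -1420*6595/13622 - 553 = -4682450/6811 - 553 = -8448933/6811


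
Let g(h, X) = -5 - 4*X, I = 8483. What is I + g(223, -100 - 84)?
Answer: 9214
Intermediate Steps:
I + g(223, -100 - 84) = 8483 + (-5 - 4*(-100 - 84)) = 8483 + (-5 - 4*(-184)) = 8483 + (-5 + 736) = 8483 + 731 = 9214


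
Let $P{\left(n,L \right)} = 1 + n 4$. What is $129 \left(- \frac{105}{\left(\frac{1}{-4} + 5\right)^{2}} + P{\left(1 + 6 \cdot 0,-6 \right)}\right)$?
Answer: $\frac{16125}{361} \approx 44.668$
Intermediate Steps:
$P{\left(n,L \right)} = 1 + 4 n$
$129 \left(- \frac{105}{\left(\frac{1}{-4} + 5\right)^{2}} + P{\left(1 + 6 \cdot 0,-6 \right)}\right) = 129 \left(- \frac{105}{\left(\frac{1}{-4} + 5\right)^{2}} + \left(1 + 4 \left(1 + 6 \cdot 0\right)\right)\right) = 129 \left(- \frac{105}{\left(- \frac{1}{4} + 5\right)^{2}} + \left(1 + 4 \left(1 + 0\right)\right)\right) = 129 \left(- \frac{105}{\left(\frac{19}{4}\right)^{2}} + \left(1 + 4 \cdot 1\right)\right) = 129 \left(- \frac{105}{\frac{361}{16}} + \left(1 + 4\right)\right) = 129 \left(\left(-105\right) \frac{16}{361} + 5\right) = 129 \left(- \frac{1680}{361} + 5\right) = 129 \cdot \frac{125}{361} = \frac{16125}{361}$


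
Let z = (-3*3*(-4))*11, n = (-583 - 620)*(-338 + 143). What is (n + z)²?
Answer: 55216070361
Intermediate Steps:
n = 234585 (n = -1203*(-195) = 234585)
z = 396 (z = -9*(-4)*11 = 36*11 = 396)
(n + z)² = (234585 + 396)² = 234981² = 55216070361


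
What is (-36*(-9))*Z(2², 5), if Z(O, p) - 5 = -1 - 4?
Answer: 0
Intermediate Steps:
Z(O, p) = 0 (Z(O, p) = 5 + (-1 - 4) = 5 - 5 = 0)
(-36*(-9))*Z(2², 5) = -36*(-9)*0 = 324*0 = 0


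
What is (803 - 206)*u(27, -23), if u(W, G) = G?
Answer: -13731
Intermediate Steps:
(803 - 206)*u(27, -23) = (803 - 206)*(-23) = 597*(-23) = -13731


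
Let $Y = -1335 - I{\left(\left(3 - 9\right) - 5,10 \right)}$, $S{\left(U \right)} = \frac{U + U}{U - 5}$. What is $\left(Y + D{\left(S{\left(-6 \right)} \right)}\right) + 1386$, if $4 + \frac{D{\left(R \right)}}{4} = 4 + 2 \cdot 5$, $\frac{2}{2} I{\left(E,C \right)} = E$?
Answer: $102$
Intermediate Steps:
$S{\left(U \right)} = \frac{2 U}{-5 + U}$
$I{\left(E,C \right)} = E$
$D{\left(R \right)} = 40$ ($D{\left(R \right)} = -16 + 4 \left(4 + 2 \cdot 5\right) = -16 + 4 \left(4 + 10\right) = -16 + 4 \cdot 14 = -16 + 56 = 40$)
$Y = -1324$ ($Y = -1335 - \left(\left(3 - 9\right) - 5\right) = -1335 - \left(-6 - 5\right) = -1335 - -11 = -1335 + 11 = -1324$)
$\left(Y + D{\left(S{\left(-6 \right)} \right)}\right) + 1386 = \left(-1324 + 40\right) + 1386 = -1284 + 1386 = 102$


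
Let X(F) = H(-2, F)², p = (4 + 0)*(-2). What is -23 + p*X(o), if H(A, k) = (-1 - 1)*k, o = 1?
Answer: -55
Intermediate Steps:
p = -8 (p = 4*(-2) = -8)
H(A, k) = -2*k
X(F) = 4*F² (X(F) = (-2*F)² = 4*F²)
-23 + p*X(o) = -23 - 32*1² = -23 - 32 = -55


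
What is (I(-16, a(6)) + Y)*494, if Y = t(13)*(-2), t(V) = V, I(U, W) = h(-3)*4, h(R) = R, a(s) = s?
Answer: -18772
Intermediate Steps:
I(U, W) = -12 (I(U, W) = -3*4 = -12)
Y = -26 (Y = 13*(-2) = -26)
(I(-16, a(6)) + Y)*494 = (-12 - 26)*494 = -38*494 = -18772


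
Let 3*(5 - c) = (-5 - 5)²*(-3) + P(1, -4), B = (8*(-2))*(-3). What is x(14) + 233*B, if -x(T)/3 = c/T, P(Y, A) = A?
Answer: 156257/14 ≈ 11161.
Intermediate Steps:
B = 48 (B = -16*(-3) = 48)
c = 319/3 (c = 5 - ((-5 - 5)²*(-3) - 4)/3 = 5 - ((-10)²*(-3) - 4)/3 = 5 - (100*(-3) - 4)/3 = 5 - (-300 - 4)/3 = 5 - ⅓*(-304) = 5 + 304/3 = 319/3 ≈ 106.33)
x(T) = -319/T
x(14) + 233*B = -319/14 + 233*48 = -319*1/14 + 11184 = -319/14 + 11184 = 156257/14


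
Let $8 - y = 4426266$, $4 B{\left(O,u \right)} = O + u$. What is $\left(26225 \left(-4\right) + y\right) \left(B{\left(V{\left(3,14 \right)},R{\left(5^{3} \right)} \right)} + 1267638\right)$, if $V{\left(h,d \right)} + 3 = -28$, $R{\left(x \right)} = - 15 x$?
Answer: $-5741708968017$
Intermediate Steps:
$V{\left(h,d \right)} = -31$ ($V{\left(h,d \right)} = -3 - 28 = -31$)
$B{\left(O,u \right)} = \frac{O}{4} + \frac{u}{4}$ ($B{\left(O,u \right)} = \frac{O + u}{4} = \frac{O}{4} + \frac{u}{4}$)
$y = -4426258$ ($y = 8 - 4426266 = -4426258$)
$\left(26225 \left(-4\right) + y\right) \left(B{\left(V{\left(3,14 \right)},R{\left(5^{3} \right)} \right)} + 1267638\right) = \left(26225 \left(-4\right) - 4426258\right) \left(\left(\frac{1}{4} \left(-31\right) + \frac{\left(-15\right) 5^{3}}{4}\right) + 1267638\right) = \left(-104900 - 4426258\right) \left(\left(- \frac{31}{4} + \frac{\left(-15\right) 125}{4}\right) + 1267638\right) = - 4531158 \left(\left(- \frac{31}{4} + \frac{1}{4} \left(-1875\right)\right) + 1267638\right) = - 4531158 \left(\left(- \frac{31}{4} - \frac{1875}{4}\right) + 1267638\right) = - 4531158 \left(- \frac{953}{2} + 1267638\right) = \left(-4531158\right) \frac{2534323}{2} = -5741708968017$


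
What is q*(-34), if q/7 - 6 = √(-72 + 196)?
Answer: -1428 - 476*√31 ≈ -4078.3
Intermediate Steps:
q = 42 + 14*√31 (q = 42 + 7*√(-72 + 196) = 42 + 7*√124 = 42 + 7*(2*√31) = 42 + 14*√31 ≈ 119.95)
q*(-34) = (42 + 14*√31)*(-34) = -1428 - 476*√31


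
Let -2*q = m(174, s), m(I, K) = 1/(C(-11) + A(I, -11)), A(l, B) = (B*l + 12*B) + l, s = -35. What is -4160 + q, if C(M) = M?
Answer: -15666559/3766 ≈ -4160.0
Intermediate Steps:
A(l, B) = l + 12*B + B*l (A(l, B) = (12*B + B*l) + l = l + 12*B + B*l)
m(I, K) = 1/(-143 - 10*I) (m(I, K) = 1/(-11 + (I + 12*(-11) - 11*I)) = 1/(-11 + (I - 132 - 11*I)) = 1/(-11 + (-132 - 10*I)) = 1/(-143 - 10*I))
q = 1/3766 (q = -(-1)/(2*(143 + 10*174)) = -(-1)/(2*(143 + 1740)) = -(-1)/(2*1883) = -½*(-1/1883) = 1/3766 ≈ 0.00026553)
-4160 + q = -4160 + 1/3766 = -15666559/3766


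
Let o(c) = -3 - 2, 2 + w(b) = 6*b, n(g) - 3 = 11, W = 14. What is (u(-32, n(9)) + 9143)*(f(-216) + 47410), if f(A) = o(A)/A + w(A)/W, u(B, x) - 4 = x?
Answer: 655412486131/1512 ≈ 4.3347e+8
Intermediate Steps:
n(g) = 14 (n(g) = 3 + 11 = 14)
w(b) = -2 + 6*b
o(c) = -5
u(B, x) = 4 + x
f(A) = -1/7 - 5/A + 3*A/7 (f(A) = -5/A + (-2 + 6*A)/14 = -5/A + (-2 + 6*A)*(1/14) = -5/A + (-1/7 + 3*A/7) = -1/7 - 5/A + 3*A/7)
(u(-32, n(9)) + 9143)*(f(-216) + 47410) = ((4 + 14) + 9143)*((1/7)*(-35 - 216*(-1 + 3*(-216)))/(-216) + 47410) = (18 + 9143)*((1/7)*(-1/216)*(-35 - 216*(-1 - 648)) + 47410) = 9161*((1/7)*(-1/216)*(-35 - 216*(-649)) + 47410) = 9161*((1/7)*(-1/216)*(-35 + 140184) + 47410) = 9161*((1/7)*(-1/216)*140149 + 47410) = 9161*(-140149/1512 + 47410) = 9161*(71543771/1512) = 655412486131/1512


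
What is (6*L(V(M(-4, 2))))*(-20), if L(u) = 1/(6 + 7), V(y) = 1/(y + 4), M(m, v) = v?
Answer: -120/13 ≈ -9.2308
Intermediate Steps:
V(y) = 1/(4 + y)
L(u) = 1/13
(6*L(V(M(-4, 2))))*(-20) = (6*(1/13))*(-20) = (6/13)*(-20) = -120/13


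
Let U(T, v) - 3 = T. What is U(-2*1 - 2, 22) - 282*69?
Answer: -19459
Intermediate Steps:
U(T, v) = 3 + T
U(-2*1 - 2, 22) - 282*69 = (3 + (-2*1 - 2)) - 282*69 = (3 + (-2 - 2)) - 19458 = (3 - 4) - 19458 = -1 - 19458 = -19459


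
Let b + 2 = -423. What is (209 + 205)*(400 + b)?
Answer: -10350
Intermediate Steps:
b = -425 (b = -2 - 423 = -425)
(209 + 205)*(400 + b) = (209 + 205)*(400 - 425) = 414*(-25) = -10350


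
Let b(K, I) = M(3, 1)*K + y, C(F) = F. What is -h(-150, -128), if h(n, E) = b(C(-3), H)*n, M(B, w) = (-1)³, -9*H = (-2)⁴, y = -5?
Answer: -300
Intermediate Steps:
H = -16/9 (H = -⅑*(-2)⁴ = -⅑*16 = -16/9 ≈ -1.7778)
M(B, w) = -1
b(K, I) = -5 - K (b(K, I) = -K - 5 = -5 - K)
h(n, E) = -2*n (h(n, E) = (-5 - 1*(-3))*n = (-5 + 3)*n = -2*n)
-h(-150, -128) = -(-2)*(-150) = -1*300 = -300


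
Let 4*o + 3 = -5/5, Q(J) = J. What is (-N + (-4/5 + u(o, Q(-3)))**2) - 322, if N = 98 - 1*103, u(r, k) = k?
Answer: -7564/25 ≈ -302.56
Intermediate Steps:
o = -1 (o = -3/4 + (-5/5)/4 = -3/4 + (-5*1/5)/4 = -3/4 + (1/4)*(-1) = -3/4 - 1/4 = -1)
N = -5 (N = 98 - 103 = -5)
(-N + (-4/5 + u(o, Q(-3)))**2) - 322 = (-1*(-5) + (-4/5 - 3)**2) - 322 = (5 + (-4*1/5 - 3)**2) - 322 = (5 + (-4/5 - 3)**2) - 322 = (5 + (-19/5)**2) - 322 = (5 + 361/25) - 322 = 486/25 - 322 = -7564/25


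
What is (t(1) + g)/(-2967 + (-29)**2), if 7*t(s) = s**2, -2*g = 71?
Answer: 495/29764 ≈ 0.016631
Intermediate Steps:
g = -71/2 (g = -1/2*71 = -71/2 ≈ -35.500)
t(s) = s**2/7
(t(1) + g)/(-2967 + (-29)**2) = ((1/7)*1**2 - 71/2)/(-2967 + (-29)**2) = ((1/7)*1 - 71/2)/(-2967 + 841) = (1/7 - 71/2)/(-2126) = -495/14*(-1/2126) = 495/29764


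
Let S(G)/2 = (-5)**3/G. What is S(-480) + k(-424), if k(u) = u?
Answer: -20327/48 ≈ -423.48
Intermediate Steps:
S(G) = -250/G (S(G) = 2*((-5)**3/G) = 2*(-125/G) = -250/G)
S(-480) + k(-424) = -250/(-480) - 424 = -250*(-1/480) - 424 = 25/48 - 424 = -20327/48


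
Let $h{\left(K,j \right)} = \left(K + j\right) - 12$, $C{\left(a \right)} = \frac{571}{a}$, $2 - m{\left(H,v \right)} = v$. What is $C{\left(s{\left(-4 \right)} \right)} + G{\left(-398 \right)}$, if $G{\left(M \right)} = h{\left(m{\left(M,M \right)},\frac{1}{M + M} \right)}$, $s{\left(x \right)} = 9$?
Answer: $\frac{3234139}{7164} \approx 451.44$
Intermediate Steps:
$m{\left(H,v \right)} = 2 - v$
$h{\left(K,j \right)} = -12 + K + j$
$G{\left(M \right)} = -10 + \frac{1}{2 M} - M$ ($G{\left(M \right)} = -12 - \left(-2 + M\right) + \frac{1}{M + M} = -12 - \left(-2 + M\right) + \frac{1}{2 M} = -10 + \frac{1}{2 M} - M$)
$C{\left(s{\left(-4 \right)} \right)} + G{\left(-398 \right)} = \frac{571}{9} - \left(-388 + \frac{1}{796}\right) = 571 \cdot \frac{1}{9} + \left(-10 + \frac{1}{2} \left(- \frac{1}{398}\right) + 398\right) = \frac{571}{9} - - \frac{308847}{796} = \frac{571}{9} + \frac{308847}{796} = \frac{3234139}{7164}$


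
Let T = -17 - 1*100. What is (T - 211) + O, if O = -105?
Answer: -433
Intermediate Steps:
T = -117 (T = -17 - 100 = -117)
(T - 211) + O = (-117 - 211) - 105 = -328 - 105 = -433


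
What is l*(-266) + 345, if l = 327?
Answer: -86637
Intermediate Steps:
l*(-266) + 345 = 327*(-266) + 345 = -86982 + 345 = -86637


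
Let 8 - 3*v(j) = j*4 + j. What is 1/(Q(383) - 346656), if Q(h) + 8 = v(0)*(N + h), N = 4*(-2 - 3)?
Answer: -1/345696 ≈ -2.8927e-6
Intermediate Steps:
v(j) = 8/3 - 5*j/3 (v(j) = 8/3 - (j*4 + j)/3 = 8/3 - (4*j + j)/3 = 8/3 - 5*j/3)
N = -20 (N = 4*(-5) = -20)
Q(h) = -184/3 + 8*h/3 (Q(h) = -8 + (8/3 - 5/3*0)*(-20 + h) = -8 + (8/3 + 0)*(-20 + h) = -8 + 8*(-20 + h)/3 = -8 + (-160/3 + 8*h/3) = -184/3 + 8*h/3)
1/(Q(383) - 346656) = 1/((-184/3 + (8/3)*383) - 346656) = 1/((-184/3 + 3064/3) - 346656) = 1/(960 - 346656) = 1/(-345696) = -1/345696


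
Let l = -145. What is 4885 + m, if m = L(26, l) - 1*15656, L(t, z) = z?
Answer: -10916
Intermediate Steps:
m = -15801 (m = -145 - 1*15656 = -145 - 15656 = -15801)
4885 + m = 4885 - 15801 = -10916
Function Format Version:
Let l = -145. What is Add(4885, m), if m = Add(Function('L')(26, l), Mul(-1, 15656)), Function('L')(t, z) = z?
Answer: -10916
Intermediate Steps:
m = -15801 (m = Add(-145, Mul(-1, 15656)) = Add(-145, -15656) = -15801)
Add(4885, m) = Add(4885, -15801) = -10916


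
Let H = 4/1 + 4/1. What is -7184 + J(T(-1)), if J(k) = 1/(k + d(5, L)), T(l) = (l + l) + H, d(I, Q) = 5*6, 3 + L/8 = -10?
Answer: -258623/36 ≈ -7184.0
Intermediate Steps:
L = -104 (L = -24 + 8*(-10) = -24 - 80 = -104)
d(I, Q) = 30
H = 8 (H = 4*1 + 4*1 = 4 + 4 = 8)
T(l) = 8 + 2*l (T(l) = (l + l) + 8 = 2*l + 8 = 8 + 2*l)
J(k) = 1/(30 + k) (J(k) = 1/(k + 30) = 1/(30 + k))
-7184 + J(T(-1)) = -7184 + 1/(30 + (8 + 2*(-1))) = -7184 + 1/(30 + (8 - 2)) = -7184 + 1/(30 + 6) = -7184 + 1/36 = -258623/36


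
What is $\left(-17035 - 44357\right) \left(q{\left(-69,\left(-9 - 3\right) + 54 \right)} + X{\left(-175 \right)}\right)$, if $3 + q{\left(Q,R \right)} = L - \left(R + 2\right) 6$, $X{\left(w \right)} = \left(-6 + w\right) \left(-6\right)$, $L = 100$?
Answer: $-56419248$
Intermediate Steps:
$X{\left(w \right)} = 36 - 6 w$
$q{\left(Q,R \right)} = 85 - 6 R$ ($q{\left(Q,R \right)} = -3 - \left(-100 + \left(R + 2\right) 6\right) = -3 - \left(-100 + \left(2 + R\right) 6\right) = -3 - \left(-88 + 6 R\right) = 85 - 6 R$)
$\left(-17035 - 44357\right) \left(q{\left(-69,\left(-9 - 3\right) + 54 \right)} + X{\left(-175 \right)}\right) = \left(-17035 - 44357\right) \left(\left(85 - 6 \left(\left(-9 - 3\right) + 54\right)\right) + \left(36 - -1050\right)\right) = - 61392 \left(\left(85 - 6 \left(-12 + 54\right)\right) + \left(36 + 1050\right)\right) = - 61392 \left(\left(85 - 252\right) + 1086\right) = - 61392 \left(-167 + 1086\right) = \left(-61392\right) 919 = -56419248$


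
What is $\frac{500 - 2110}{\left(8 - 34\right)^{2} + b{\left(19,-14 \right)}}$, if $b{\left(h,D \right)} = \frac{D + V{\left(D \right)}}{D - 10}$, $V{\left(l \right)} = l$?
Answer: $- \frac{9660}{4063} \approx -2.3776$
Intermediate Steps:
$b{\left(h,D \right)} = \frac{2 D}{-10 + D}$ ($b{\left(h,D \right)} = \frac{D + D}{D - 10} = \frac{2 D}{-10 + D}$)
$\frac{500 - 2110}{\left(8 - 34\right)^{2} + b{\left(19,-14 \right)}} = \frac{500 - 2110}{\left(8 - 34\right)^{2} + 2 \left(-14\right) \frac{1}{-10 - 14}} = - \frac{1610}{\left(-26\right)^{2} + 2 \left(-14\right) \frac{1}{-24}} = - \frac{1610}{676 + 2 \left(-14\right) \left(- \frac{1}{24}\right)} = - \frac{1610}{676 + \frac{7}{6}} = - \frac{1610}{\frac{4063}{6}} = \left(-1610\right) \frac{6}{4063} = - \frac{9660}{4063}$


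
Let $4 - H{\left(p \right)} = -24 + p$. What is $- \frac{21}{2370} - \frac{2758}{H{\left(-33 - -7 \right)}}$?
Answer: $- \frac{1089599}{21330} \approx -51.083$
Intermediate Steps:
$H{\left(p \right)} = 28 - p$ ($H{\left(p \right)} = 4 - \left(-24 + p\right) = 28 - p$)
$- \frac{21}{2370} - \frac{2758}{H{\left(-33 - -7 \right)}} = - \frac{21}{2370} - \frac{2758}{28 - \left(-33 - -7\right)} = \left(-21\right) \frac{1}{2370} - \frac{2758}{28 - \left(-33 + 7\right)} = - \frac{7}{790} - \frac{2758}{28 - -26} = - \frac{7}{790} - \frac{2758}{28 + 26} = - \frac{7}{790} - \frac{2758}{54} = - \frac{7}{790} - \frac{1379}{27} = - \frac{1089599}{21330}$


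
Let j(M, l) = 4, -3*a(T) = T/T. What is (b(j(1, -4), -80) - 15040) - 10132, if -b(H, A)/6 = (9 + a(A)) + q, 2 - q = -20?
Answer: -25356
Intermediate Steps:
q = 22 (q = 2 - 1*(-20) = 2 + 20 = 22)
a(T) = -1/3 (a(T) = -T/(3*T) = -1/3*1 = -1/3)
b(H, A) = -184 (b(H, A) = -6*((9 - 1/3) + 22) = -6*(26/3 + 22) = -6*92/3 = -184)
(b(j(1, -4), -80) - 15040) - 10132 = (-184 - 15040) - 10132 = -15224 - 10132 = -25356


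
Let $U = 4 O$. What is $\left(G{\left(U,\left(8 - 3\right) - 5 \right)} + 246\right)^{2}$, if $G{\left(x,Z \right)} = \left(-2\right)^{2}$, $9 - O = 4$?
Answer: $62500$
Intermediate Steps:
$O = 5$ ($O = 9 - 4 = 5$)
$U = 20$ ($U = 4 \cdot 5 = 20$)
$G{\left(x,Z \right)} = 4$
$\left(G{\left(U,\left(8 - 3\right) - 5 \right)} + 246\right)^{2} = \left(4 + 246\right)^{2} = 250^{2} = 62500$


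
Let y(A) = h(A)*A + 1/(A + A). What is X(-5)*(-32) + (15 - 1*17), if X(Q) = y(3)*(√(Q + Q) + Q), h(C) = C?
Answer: 4394/3 - 880*I*√10/3 ≈ 1464.7 - 927.6*I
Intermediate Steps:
y(A) = A² + 1/(2*A) (y(A) = A*A + 1/(A + A) = A² + 1/(2*A))
X(Q) = 55*Q/6 + 55*√2*√Q/6 (X(Q) = ((½ + 3³)/3)*(√(Q + Q) + Q) = ((½ + 27)/3)*(√(2*Q) + Q) = ((⅓)*(55/2))*(√2*√Q + Q) = 55*(Q + √2*√Q)/6 = 55*Q/6 + 55*√2*√Q/6)
X(-5)*(-32) + (15 - 1*17) = ((55/6)*(-5) + 55*√2*√(-5)/6)*(-32) + (15 - 1*17) = (-275/6 + 55*√2*(I*√5)/6)*(-32) + (15 - 17) = (-275/6 + 55*I*√10/6)*(-32) - 2 = (4400/3 - 880*I*√10/3) - 2 = 4394/3 - 880*I*√10/3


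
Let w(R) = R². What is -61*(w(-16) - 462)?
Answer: 12566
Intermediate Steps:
-61*(w(-16) - 462) = -61*((-16)² - 462) = -61*(256 - 462) = -61*(-206) = 12566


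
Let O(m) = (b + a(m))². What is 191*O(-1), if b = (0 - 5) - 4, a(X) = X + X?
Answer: 23111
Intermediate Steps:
a(X) = 2*X
b = -9 (b = -5 - 4 = -9)
O(m) = (-9 + 2*m)²
191*O(-1) = 191*(-9 + 2*(-1))² = 191*(-9 - 2)² = 191*(-11)² = 191*121 = 23111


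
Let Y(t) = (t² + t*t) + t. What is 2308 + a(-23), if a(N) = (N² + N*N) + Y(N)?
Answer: 4401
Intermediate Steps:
Y(t) = t + 2*t² (Y(t) = (t² + t²) + t = 2*t² + t = t + 2*t²)
a(N) = 2*N² + N*(1 + 2*N) (a(N) = (N² + N*N) + N*(1 + 2*N) = (N² + N²) + N*(1 + 2*N) = 2*N² + N*(1 + 2*N))
2308 + a(-23) = 2308 - 23*(1 + 4*(-23)) = 2308 - 23*(1 - 92) = 2308 - 23*(-91) = 2308 + 2093 = 4401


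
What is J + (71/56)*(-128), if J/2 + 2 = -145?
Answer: -3194/7 ≈ -456.29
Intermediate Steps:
J = -294 (J = -4 + 2*(-145) = -4 - 290 = -294)
J + (71/56)*(-128) = -294 + (71/56)*(-128) = -294 - 1136/7 = -3194/7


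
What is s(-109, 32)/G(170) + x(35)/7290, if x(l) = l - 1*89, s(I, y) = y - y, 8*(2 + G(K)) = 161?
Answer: -1/135 ≈ -0.0074074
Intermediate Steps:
G(K) = 145/8 (G(K) = -2 + (⅛)*161 = -2 + 161/8 = 145/8)
s(I, y) = 0
x(l) = -89 + l (x(l) = l - 89 = -89 + l)
s(-109, 32)/G(170) + x(35)/7290 = 0/(145/8) + (-89 + 35)/7290 = 0*(8/145) - 54*1/7290 = 0 - 1/135 = -1/135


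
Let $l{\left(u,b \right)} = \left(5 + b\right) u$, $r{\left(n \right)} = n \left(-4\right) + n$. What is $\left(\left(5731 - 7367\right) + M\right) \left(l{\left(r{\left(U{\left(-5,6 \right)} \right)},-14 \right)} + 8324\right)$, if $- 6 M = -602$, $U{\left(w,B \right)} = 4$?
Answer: $- \frac{38846224}{3} \approx -1.2949 \cdot 10^{7}$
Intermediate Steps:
$r{\left(n \right)} = - 3 n$ ($r{\left(n \right)} = - 4 n + n = - 3 n$)
$M = \frac{301}{3}$ ($M = \left(- \frac{1}{6}\right) \left(-602\right) = \frac{301}{3} \approx 100.33$)
$l{\left(u,b \right)} = u \left(5 + b\right)$
$\left(\left(5731 - 7367\right) + M\right) \left(l{\left(r{\left(U{\left(-5,6 \right)} \right)},-14 \right)} + 8324\right) = \left(\left(5731 - 7367\right) + \frac{301}{3}\right) \left(\left(-3\right) 4 \left(5 - 14\right) + 8324\right) = \left(-1636 + \frac{301}{3}\right) \left(\left(-12\right) \left(-9\right) + 8324\right) = - \frac{4607 \left(108 + 8324\right)}{3} = \left(- \frac{4607}{3}\right) 8432 = - \frac{38846224}{3}$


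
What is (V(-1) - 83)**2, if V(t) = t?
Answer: 7056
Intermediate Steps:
(V(-1) - 83)**2 = (-1 - 83)**2 = (-84)**2 = 7056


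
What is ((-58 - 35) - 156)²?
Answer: 62001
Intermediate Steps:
((-58 - 35) - 156)² = (-93 - 156)² = (-249)² = 62001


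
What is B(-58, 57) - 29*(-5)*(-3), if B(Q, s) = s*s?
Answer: 2814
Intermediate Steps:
B(Q, s) = s²
B(-58, 57) - 29*(-5)*(-3) = 57² - 29*(-5)*(-3) = 3249 - (-145)*(-3) = 3249 - 1*435 = 3249 - 435 = 2814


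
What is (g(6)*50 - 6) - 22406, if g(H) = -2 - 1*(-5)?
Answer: -22262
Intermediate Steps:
g(H) = 3 (g(H) = -2 + 5 = 3)
(g(6)*50 - 6) - 22406 = (3*50 - 6) - 22406 = (150 - 6) - 22406 = 144 - 22406 = -22262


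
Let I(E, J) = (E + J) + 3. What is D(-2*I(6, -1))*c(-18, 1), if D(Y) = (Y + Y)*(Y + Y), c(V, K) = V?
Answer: -18432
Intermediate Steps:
I(E, J) = 3 + E + J
D(Y) = 4*Y² (D(Y) = (2*Y)*(2*Y) = 4*Y²)
D(-2*I(6, -1))*c(-18, 1) = (4*(-2*(3 + 6 - 1))²)*(-18) = (4*(-2*8)²)*(-18) = (4*(-16)²)*(-18) = (4*256)*(-18) = 1024*(-18) = -18432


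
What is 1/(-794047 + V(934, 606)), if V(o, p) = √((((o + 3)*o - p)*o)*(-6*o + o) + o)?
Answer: -794047/4445114059835 - I*√3814603421626/4445114059835 ≈ -1.7863e-7 - 4.3938e-7*I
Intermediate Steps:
V(o, p) = √(o - 5*o²*(-p + o*(3 + o))) (V(o, p) = √((((3 + o)*o - p)*o)*(-5*o) + o) = √(((o*(3 + o) - p)*o)*(-5*o) + o) = √(((-p + o*(3 + o))*o)*(-5*o) + o) = √((o*(-p + o*(3 + o)))*(-5*o) + o) = √(-5*o²*(-p + o*(3 + o)) + o) = √(o - 5*o²*(-p + o*(3 + o))))
1/(-794047 + V(934, 606)) = 1/(-794047 + √(934*(1 - 15*934² - 5*934³ + 5*934*606))) = 1/(-794047 + √(934*(1 - 15*872356 - 5*814780504 + 2830020))) = 1/(-794047 + √(934*(1 - 13085340 - 4073902520 + 2830020))) = 1/(-794047 + √(934*(-4084157839))) = 1/(-794047 + √(-3814603421626)) = 1/(-794047 + I*√3814603421626)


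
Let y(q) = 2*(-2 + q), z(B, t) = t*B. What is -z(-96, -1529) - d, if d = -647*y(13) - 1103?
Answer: -131447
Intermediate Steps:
z(B, t) = B*t
y(q) = -4 + 2*q
d = -15337 (d = -647*(-4 + 2*13) - 1103 = -647*(-4 + 26) - 1103 = -647*22 - 1103 = -14234 - 1103 = -15337)
-z(-96, -1529) - d = -(-96)*(-1529) - 1*(-15337) = -1*146784 + 15337 = -146784 + 15337 = -131447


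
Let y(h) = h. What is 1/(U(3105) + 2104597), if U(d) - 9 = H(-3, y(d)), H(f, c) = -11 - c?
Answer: 1/2101490 ≈ 4.7585e-7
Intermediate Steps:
U(d) = -2 - d (U(d) = 9 + (-11 - d) = -2 - d)
1/(U(3105) + 2104597) = 1/((-2 - 1*3105) + 2104597) = 1/((-2 - 3105) + 2104597) = 1/(-3107 + 2104597) = 1/2101490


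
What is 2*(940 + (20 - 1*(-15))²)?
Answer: 4330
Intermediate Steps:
2*(940 + (20 - 1*(-15))²) = 2*(940 + (20 + 15)²) = 2*(940 + 35²) = 2*(940 + 1225) = 2*2165 = 4330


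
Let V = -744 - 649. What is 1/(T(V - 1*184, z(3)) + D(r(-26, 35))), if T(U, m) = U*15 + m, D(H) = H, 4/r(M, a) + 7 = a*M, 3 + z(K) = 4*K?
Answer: -917/21683386 ≈ -4.2290e-5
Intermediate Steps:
z(K) = -3 + 4*K
r(M, a) = 4/(-7 + M*a) (r(M, a) = 4/(-7 + a*M) = 4/(-7 + M*a))
V = -1393
T(U, m) = m + 15*U (T(U, m) = 15*U + m = m + 15*U)
1/(T(V - 1*184, z(3)) + D(r(-26, 35))) = 1/(((-3 + 4*3) + 15*(-1393 - 1*184)) + 4/(-7 - 26*35)) = 1/(((-3 + 12) + 15*(-1393 - 184)) + 4/(-7 - 910)) = 1/((9 + 15*(-1577)) + 4/(-917)) = 1/((9 - 23655) + 4*(-1/917)) = 1/(-23646 - 4/917) = 1/(-21683386/917) = -917/21683386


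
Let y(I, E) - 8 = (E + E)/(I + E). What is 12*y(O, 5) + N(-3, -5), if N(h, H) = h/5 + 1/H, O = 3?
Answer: 551/5 ≈ 110.20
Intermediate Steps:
y(I, E) = 8 + 2*E/(E + I) (y(I, E) = 8 + (E + E)/(I + E) = 8 + (2*E)/(E + I) = 8 + 2*E/(E + I))
N(h, H) = 1/H + h/5 (N(h, H) = h*(⅕) + 1/H = h/5 + 1/H = 1/H + h/5)
12*y(O, 5) + N(-3, -5) = 12*(2*(4*3 + 5*5)/(5 + 3)) + (1/(-5) + (⅕)*(-3)) = 12*(2*(12 + 25)/8) + (-⅕ - ⅗) = 12*(2*(⅛)*37) - ⅘ = 12*(37/4) - ⅘ = 111 - ⅘ = 551/5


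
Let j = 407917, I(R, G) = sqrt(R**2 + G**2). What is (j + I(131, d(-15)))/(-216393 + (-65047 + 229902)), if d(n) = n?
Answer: -407917/51538 - sqrt(17386)/51538 ≈ -7.9174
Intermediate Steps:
I(R, G) = sqrt(G**2 + R**2)
(j + I(131, d(-15)))/(-216393 + (-65047 + 229902)) = (407917 + sqrt((-15)**2 + 131**2))/(-216393 + (-65047 + 229902)) = (407917 + sqrt(225 + 17161))/(-216393 + 164855) = (407917 + sqrt(17386))/(-51538) = (407917 + sqrt(17386))*(-1/51538) = -407917/51538 - sqrt(17386)/51538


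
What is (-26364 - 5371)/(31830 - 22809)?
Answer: -31735/9021 ≈ -3.5179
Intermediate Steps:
(-26364 - 5371)/(31830 - 22809) = -31735/9021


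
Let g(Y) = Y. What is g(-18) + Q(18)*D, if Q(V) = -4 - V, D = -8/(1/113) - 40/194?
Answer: 1927830/97 ≈ 19875.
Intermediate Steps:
D = -87708/97 (D = -8/1/113 - 40*1/194 = -8*113 - 20/97 = -904 - 20/97 = -87708/97 ≈ -904.21)
g(-18) + Q(18)*D = -18 + (-4 - 1*18)*(-87708/97) = -18 + (-4 - 18)*(-87708/97) = -18 - 22*(-87708/97) = -18 + 1929576/97 = 1927830/97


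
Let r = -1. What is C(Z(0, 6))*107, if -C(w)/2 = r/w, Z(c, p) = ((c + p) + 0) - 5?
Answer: 214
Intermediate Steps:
Z(c, p) = -5 + c + p (Z(c, p) = (c + p) - 5 = -5 + c + p)
C(w) = 2/w (C(w) = -(-2)/w = 2/w)
C(Z(0, 6))*107 = (2/(-5 + 0 + 6))*107 = (2/1)*107 = (2*1)*107 = 2*107 = 214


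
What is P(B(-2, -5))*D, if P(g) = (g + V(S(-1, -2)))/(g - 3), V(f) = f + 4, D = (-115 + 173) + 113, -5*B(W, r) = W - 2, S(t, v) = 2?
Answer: -5814/11 ≈ -528.54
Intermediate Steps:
B(W, r) = ⅖ - W/5 (B(W, r) = -(W - 2)/5 = -(-2 + W)/5 = ⅖ - W/5)
D = 171 (D = 58 + 113 = 171)
V(f) = 4 + f
P(g) = (6 + g)/(-3 + g) (P(g) = (g + (4 + 2))/(g - 3) = (g + 6)/(-3 + g) = (6 + g)/(-3 + g))
P(B(-2, -5))*D = ((6 + (⅖ - ⅕*(-2)))/(-3 + (⅖ - ⅕*(-2))))*171 = ((6 + (⅖ + ⅖))/(-3 + (⅖ + ⅖)))*171 = ((6 + ⅘)/(-3 + ⅘))*171 = ((34/5)/(-11/5))*171 = -5/11*34/5*171 = -34/11*171 = -5814/11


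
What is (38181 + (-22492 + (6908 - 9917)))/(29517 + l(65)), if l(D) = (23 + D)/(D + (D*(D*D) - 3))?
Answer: 3483031160/8107936267 ≈ 0.42958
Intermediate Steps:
l(D) = (23 + D)/(-3 + D + D**3) (l(D) = (23 + D)/(D + (D*D**2 - 3)) = (23 + D)/(D + (D**3 - 3)) = (23 + D)/(D + (-3 + D**3)) = (23 + D)/(-3 + D + D**3))
(38181 + (-22492 + (6908 - 9917)))/(29517 + l(65)) = (38181 + (-22492 + (6908 - 9917)))/(29517 + (23 + 65)/(-3 + 65 + 65**3)) = (38181 + (-22492 - 3009))/(29517 + 88/(-3 + 65 + 274625)) = (38181 - 25501)/(29517 + 88/274687) = 12680/(29517 + (1/274687)*88) = 12680/(29517 + 88/274687) = 12680/(8107936267/274687) = 12680*(274687/8107936267) = 3483031160/8107936267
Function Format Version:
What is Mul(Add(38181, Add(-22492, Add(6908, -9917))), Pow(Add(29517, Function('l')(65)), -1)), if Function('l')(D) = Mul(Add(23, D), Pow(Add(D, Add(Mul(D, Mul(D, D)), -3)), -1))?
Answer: Rational(3483031160, 8107936267) ≈ 0.42958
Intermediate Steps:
Function('l')(D) = Mul(Pow(Add(-3, D, Pow(D, 3)), -1), Add(23, D)) (Function('l')(D) = Mul(Add(23, D), Pow(Add(D, Add(Mul(D, Pow(D, 2)), -3)), -1)) = Mul(Add(23, D), Pow(Add(D, Add(Pow(D, 3), -3)), -1)) = Mul(Add(23, D), Pow(Add(D, Add(-3, Pow(D, 3))), -1)) = Mul(Add(23, D), Pow(Add(-3, D, Pow(D, 3)), -1)) = Mul(Pow(Add(-3, D, Pow(D, 3)), -1), Add(23, D)))
Mul(Add(38181, Add(-22492, Add(6908, -9917))), Pow(Add(29517, Function('l')(65)), -1)) = Mul(Add(38181, Add(-22492, Add(6908, -9917))), Pow(Add(29517, Mul(Pow(Add(-3, 65, Pow(65, 3)), -1), Add(23, 65))), -1)) = Mul(Add(38181, Add(-22492, -3009)), Pow(Add(29517, Mul(Pow(Add(-3, 65, 274625), -1), 88)), -1)) = Mul(Add(38181, -25501), Pow(Add(29517, Mul(Pow(274687, -1), 88)), -1)) = Mul(12680, Pow(Add(29517, Mul(Rational(1, 274687), 88)), -1)) = Mul(12680, Pow(Add(29517, Rational(88, 274687)), -1)) = Mul(12680, Pow(Rational(8107936267, 274687), -1)) = Mul(12680, Rational(274687, 8107936267)) = Rational(3483031160, 8107936267)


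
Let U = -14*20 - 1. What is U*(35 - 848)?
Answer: 228453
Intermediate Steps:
U = -281 (U = -280 - 1 = -281)
U*(35 - 848) = -281*(35 - 848) = -281*(-813) = 228453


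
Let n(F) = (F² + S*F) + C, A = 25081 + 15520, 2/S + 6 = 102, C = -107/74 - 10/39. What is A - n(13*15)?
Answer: 59420197/23088 ≈ 2573.6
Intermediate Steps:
C = -4913/2886 (C = -107*1/74 - 10*1/39 = -107/74 - 10/39 = -4913/2886 ≈ -1.7024)
S = 1/48 (S = 2/(-6 + 102) = 2/96 = 2*(1/96) = 1/48 ≈ 0.020833)
A = 40601
n(F) = -4913/2886 + F² + F/48 (n(F) = (F² + F/48) - 4913/2886 = -4913/2886 + F² + F/48)
A - n(13*15) = 40601 - (-4913/2886 + (13*15)² + (13*15)/48) = 40601 - (-4913/2886 + 195² + (1/48)*195) = 40601 - (-4913/2886 + 38025 + 65/16) = 40601 - 1*877975691/23088 = 40601 - 877975691/23088 = 59420197/23088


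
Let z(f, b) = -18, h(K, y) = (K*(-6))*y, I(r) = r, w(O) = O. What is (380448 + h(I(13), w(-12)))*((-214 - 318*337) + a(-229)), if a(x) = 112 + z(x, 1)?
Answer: -40917163824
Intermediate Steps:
h(K, y) = -6*K*y (h(K, y) = (-6*K)*y = -6*K*y)
a(x) = 94 (a(x) = 112 - 18 = 94)
(380448 + h(I(13), w(-12)))*((-214 - 318*337) + a(-229)) = (380448 - 6*13*(-12))*((-214 - 318*337) + 94) = (380448 + 936)*((-214 - 107166) + 94) = 381384*(-107380 + 94) = 381384*(-107286) = -40917163824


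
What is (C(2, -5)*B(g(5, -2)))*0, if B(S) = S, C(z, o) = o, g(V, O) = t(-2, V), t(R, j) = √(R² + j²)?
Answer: 0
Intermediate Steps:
g(V, O) = √(4 + V²) (g(V, O) = √((-2)² + V²) = √(4 + V²))
(C(2, -5)*B(g(5, -2)))*0 = -5*√(4 + 5²)*0 = -5*√(4 + 25)*0 = -5*√29*0 = 0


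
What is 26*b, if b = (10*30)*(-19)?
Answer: -148200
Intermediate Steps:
b = -5700 (b = 300*(-19) = -5700)
26*b = 26*(-5700) = -148200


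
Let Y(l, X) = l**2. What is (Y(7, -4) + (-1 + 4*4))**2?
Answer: 4096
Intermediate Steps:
(Y(7, -4) + (-1 + 4*4))**2 = (7**2 + (-1 + 4*4))**2 = (49 + (-1 + 16))**2 = (49 + 15)**2 = 64**2 = 4096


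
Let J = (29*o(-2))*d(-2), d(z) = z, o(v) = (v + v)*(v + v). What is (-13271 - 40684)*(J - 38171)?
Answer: 2109586545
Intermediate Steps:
o(v) = 4*v² (o(v) = (2*v)*(2*v) = 4*v²)
J = -928 (J = (29*(4*(-2)²))*(-2) = (29*(4*4))*(-2) = (29*16)*(-2) = 464*(-2) = -928)
(-13271 - 40684)*(J - 38171) = (-13271 - 40684)*(-928 - 38171) = -53955*(-39099) = 2109586545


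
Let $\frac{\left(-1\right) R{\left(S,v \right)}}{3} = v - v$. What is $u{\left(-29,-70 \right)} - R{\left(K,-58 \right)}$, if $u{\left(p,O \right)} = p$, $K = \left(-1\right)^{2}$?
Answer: $-29$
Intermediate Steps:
$K = 1$
$R{\left(S,v \right)} = 0$ ($R{\left(S,v \right)} = - 3 \left(v - v\right) = \left(-3\right) 0 = 0$)
$u{\left(-29,-70 \right)} - R{\left(K,-58 \right)} = -29 - 0 = -29 + 0 = -29$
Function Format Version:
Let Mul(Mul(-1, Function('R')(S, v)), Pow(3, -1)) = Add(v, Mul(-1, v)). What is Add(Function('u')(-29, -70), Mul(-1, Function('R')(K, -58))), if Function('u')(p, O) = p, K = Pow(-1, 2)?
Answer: -29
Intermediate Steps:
K = 1
Function('R')(S, v) = 0 (Function('R')(S, v) = Mul(-3, Add(v, Mul(-1, v))) = Mul(-3, 0) = 0)
Add(Function('u')(-29, -70), Mul(-1, Function('R')(K, -58))) = Add(-29, Mul(-1, 0)) = Add(-29, 0) = -29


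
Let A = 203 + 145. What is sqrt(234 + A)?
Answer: sqrt(582) ≈ 24.125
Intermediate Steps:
A = 348
sqrt(234 + A) = sqrt(234 + 348) = sqrt(582)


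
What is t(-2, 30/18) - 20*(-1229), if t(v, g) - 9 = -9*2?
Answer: 24571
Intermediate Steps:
t(v, g) = -9 (t(v, g) = 9 - 9*2 = 9 - 18 = -9)
t(-2, 30/18) - 20*(-1229) = -9 - 20*(-1229) = -9 + 24580 = 24571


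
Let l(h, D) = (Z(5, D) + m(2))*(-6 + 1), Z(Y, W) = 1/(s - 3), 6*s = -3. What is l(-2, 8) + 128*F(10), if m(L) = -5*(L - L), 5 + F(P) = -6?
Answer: -9846/7 ≈ -1406.6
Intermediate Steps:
s = -½ (s = (⅙)*(-3) = -½ ≈ -0.50000)
F(P) = -11 (F(P) = -5 - 6 = -11)
m(L) = 0 (m(L) = -5*0 = 0)
Z(Y, W) = -2/7 (Z(Y, W) = 1/(-½ - 3) = 1/(-7/2) = -2/7)
l(h, D) = 10/7 (l(h, D) = (-2/7 + 0)*(-6 + 1) = -2/7*(-5) = 10/7)
l(-2, 8) + 128*F(10) = 10/7 + 128*(-11) = 10/7 - 1408 = -9846/7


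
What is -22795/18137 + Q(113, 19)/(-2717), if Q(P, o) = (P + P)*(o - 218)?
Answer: 753759423/49278229 ≈ 15.296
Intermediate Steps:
Q(P, o) = 2*P*(-218 + o) (Q(P, o) = (2*P)*(-218 + o) = 2*P*(-218 + o))
-22795/18137 + Q(113, 19)/(-2717) = -22795/18137 + (2*113*(-218 + 19))/(-2717) = -22795*1/18137 + (2*113*(-199))*(-1/2717) = -22795/18137 - 44974*(-1/2717) = -22795/18137 + 44974/2717 = 753759423/49278229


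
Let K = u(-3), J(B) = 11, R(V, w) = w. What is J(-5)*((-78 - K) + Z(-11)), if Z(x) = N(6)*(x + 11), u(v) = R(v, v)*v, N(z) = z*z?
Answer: -957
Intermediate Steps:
N(z) = z**2
u(v) = v**2 (u(v) = v*v = v**2)
K = 9 (K = (-3)**2 = 9)
Z(x) = 396 + 36*x (Z(x) = 6**2*(x + 11) = 36*(11 + x) = 396 + 36*x)
J(-5)*((-78 - K) + Z(-11)) = 11*((-78 - 1*9) + (396 + 36*(-11))) = 11*((-78 - 9) + (396 - 396)) = 11*(-87 + 0) = 11*(-87) = -957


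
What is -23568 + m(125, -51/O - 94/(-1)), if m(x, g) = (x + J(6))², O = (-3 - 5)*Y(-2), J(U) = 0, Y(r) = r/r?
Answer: -7943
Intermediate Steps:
Y(r) = 1
O = -8 (O = (-3 - 5)*1 = -8*1 = -8)
m(x, g) = x² (m(x, g) = (x + 0)² = x²)
-23568 + m(125, -51/O - 94/(-1)) = -23568 + 125² = -23568 + 15625 = -7943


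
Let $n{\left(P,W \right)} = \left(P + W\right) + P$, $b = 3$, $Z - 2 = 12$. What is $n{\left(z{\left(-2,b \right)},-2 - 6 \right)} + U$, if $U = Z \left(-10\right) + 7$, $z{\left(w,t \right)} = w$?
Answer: $-145$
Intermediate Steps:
$Z = 14$ ($Z = 2 + 12 = 14$)
$U = -133$ ($U = 14 \left(-10\right) + 7 = -140 + 7 = -133$)
$n{\left(P,W \right)} = W + 2 P$
$n{\left(z{\left(-2,b \right)},-2 - 6 \right)} + U = \left(\left(-2 - 6\right) + 2 \left(-2\right)\right) - 133 = \left(-8 - 4\right) - 133 = -12 - 133 = -145$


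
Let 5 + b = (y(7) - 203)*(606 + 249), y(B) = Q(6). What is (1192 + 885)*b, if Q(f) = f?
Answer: -349849880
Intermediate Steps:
y(B) = 6
b = -168440 (b = -5 + (6 - 203)*(606 + 249) = -5 - 197*855 = -5 - 168435 = -168440)
(1192 + 885)*b = (1192 + 885)*(-168440) = 2077*(-168440) = -349849880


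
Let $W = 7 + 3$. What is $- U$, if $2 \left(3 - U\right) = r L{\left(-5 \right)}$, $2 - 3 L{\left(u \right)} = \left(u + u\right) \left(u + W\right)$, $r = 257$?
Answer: $\frac{6673}{3} \approx 2224.3$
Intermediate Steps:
$W = 10$
$L{\left(u \right)} = \frac{2}{3} - \frac{2 u \left(10 + u\right)}{3}$ ($L{\left(u \right)} = \frac{2}{3} - \frac{\left(u + u\right) \left(u + 10\right)}{3} = \frac{2}{3} - \frac{2 u \left(10 + u\right)}{3}$)
$U = - \frac{6673}{3}$ ($U = 3 - \frac{257 \left(\frac{2}{3} - - \frac{100}{3} - \frac{2 \left(-5\right)^{2}}{3}\right)}{2} = 3 - \frac{257 \left(\frac{2}{3} + \frac{100}{3} - \frac{50}{3}\right)}{2} = 3 - \frac{257 \cdot \frac{52}{3}}{2} = 3 - \frac{6682}{3} = - \frac{6673}{3} \approx -2224.3$)
$- U = \left(-1\right) \left(- \frac{6673}{3}\right) = \frac{6673}{3}$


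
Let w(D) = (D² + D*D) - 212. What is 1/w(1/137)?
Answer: -18769/3979026 ≈ -0.0047170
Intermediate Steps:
w(D) = -212 + 2*D² (w(D) = (D² + D²) - 212 = 2*D² - 212 = -212 + 2*D²)
1/w(1/137) = 1/(-212 + 2*(1/137)²) = 1/(-212 + 2*(1/18769)) = 1/(-212 + 2/18769) = 1/(-3979026/18769) = -18769/3979026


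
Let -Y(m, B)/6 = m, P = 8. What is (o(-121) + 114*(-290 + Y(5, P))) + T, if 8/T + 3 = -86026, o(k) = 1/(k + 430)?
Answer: -969746333723/26582961 ≈ -36480.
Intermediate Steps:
o(k) = 1/(430 + k)
T = -8/86029 (T = 8/(-3 - 86026) = 8/(-86029) = 8*(-1/86029) = -8/86029 ≈ -9.2992e-5)
Y(m, B) = -6*m
(o(-121) + 114*(-290 + Y(5, P))) + T = (1/(430 - 121) + 114*(-290 - 6*5)) - 8/86029 = (1/309 + 114*(-290 - 30)) - 8/86029 = (1/309 + 114*(-320)) - 8/86029 = (1/309 - 36480) - 8/86029 = -11272319/309 - 8/86029 = -969746333723/26582961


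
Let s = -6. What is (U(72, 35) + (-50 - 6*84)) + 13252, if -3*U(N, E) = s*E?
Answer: 12768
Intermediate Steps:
U(N, E) = 2*E (U(N, E) = -(-2)*E = 2*E)
(U(72, 35) + (-50 - 6*84)) + 13252 = (2*35 + (-50 - 6*84)) + 13252 = (70 + (-50 - 504)) + 13252 = (70 - 554) + 13252 = -484 + 13252 = 12768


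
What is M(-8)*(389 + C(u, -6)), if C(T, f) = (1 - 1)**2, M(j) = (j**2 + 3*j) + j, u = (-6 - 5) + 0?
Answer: 12448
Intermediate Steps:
u = -11 (u = -11 + 0 = -11)
M(j) = j**2 + 4*j
C(T, f) = 0 (C(T, f) = 0**2 = 0)
M(-8)*(389 + C(u, -6)) = (-8*(4 - 8))*(389 + 0) = -8*(-4)*389 = 32*389 = 12448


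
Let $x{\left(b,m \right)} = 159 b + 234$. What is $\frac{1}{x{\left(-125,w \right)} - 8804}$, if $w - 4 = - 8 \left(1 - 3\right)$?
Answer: $- \frac{1}{28445} \approx -3.5156 \cdot 10^{-5}$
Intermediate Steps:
$w = 20$ ($w = 4 - 8 \left(1 - 3\right) = 4 - -16 = 4 + 16 = 20$)
$x{\left(b,m \right)} = 234 + 159 b$
$\frac{1}{x{\left(-125,w \right)} - 8804} = \frac{1}{\left(234 + 159 \left(-125\right)\right) - 8804} = \frac{1}{\left(234 - 19875\right) - 8804} = \frac{1}{-19641 - 8804} = \frac{1}{-28445} = - \frac{1}{28445}$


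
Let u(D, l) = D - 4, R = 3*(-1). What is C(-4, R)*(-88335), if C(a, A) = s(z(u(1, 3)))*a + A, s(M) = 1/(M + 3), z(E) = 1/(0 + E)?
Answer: 795015/2 ≈ 3.9751e+5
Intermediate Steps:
R = -3
u(D, l) = -4 + D
z(E) = 1/E
s(M) = 1/(3 + M)
C(a, A) = A + 3*a/8 (C(a, A) = a/(3 + 1/(-4 + 1)) + A = a/(3 + 1/(-3)) + A = a/(3 - ⅓) + A = a/(8/3) + A = 3*a/8 + A = A + 3*a/8)
C(-4, R)*(-88335) = (-3 + (3/8)*(-4))*(-88335) = (-3 - 3/2)*(-88335) = -9/2*(-88335) = 795015/2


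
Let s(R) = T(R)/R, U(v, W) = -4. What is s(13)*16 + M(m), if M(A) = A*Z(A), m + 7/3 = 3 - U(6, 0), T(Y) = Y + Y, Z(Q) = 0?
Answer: 32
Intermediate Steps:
T(Y) = 2*Y
s(R) = 2 (s(R) = (2*R)/R = 2)
m = 14/3 (m = -7/3 + (3 - 1*(-4)) = -7/3 + (3 + 4) = -7/3 + 7 = 14/3 ≈ 4.6667)
M(A) = 0 (M(A) = A*0 = 0)
s(13)*16 + M(m) = 2*16 + 0 = 32 + 0 = 32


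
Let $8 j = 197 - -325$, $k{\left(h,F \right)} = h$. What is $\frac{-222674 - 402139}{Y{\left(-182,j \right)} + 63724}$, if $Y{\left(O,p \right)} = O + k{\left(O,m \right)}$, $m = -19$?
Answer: $- \frac{208271}{21120} \approx -9.8613$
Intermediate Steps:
$j = \frac{261}{4}$ ($j = \frac{197 - -325}{8} = \frac{197 + 325}{8} = \frac{1}{8} \cdot 522 = \frac{261}{4} \approx 65.25$)
$Y{\left(O,p \right)} = 2 O$ ($Y{\left(O,p \right)} = O + O = 2 O$)
$\frac{-222674 - 402139}{Y{\left(-182,j \right)} + 63724} = \frac{-222674 - 402139}{2 \left(-182\right) + 63724} = - \frac{624813}{-364 + 63724} = - \frac{624813}{63360} = \left(-624813\right) \frac{1}{63360} = - \frac{208271}{21120}$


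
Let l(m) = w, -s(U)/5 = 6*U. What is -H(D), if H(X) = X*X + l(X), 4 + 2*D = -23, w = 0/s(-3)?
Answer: -729/4 ≈ -182.25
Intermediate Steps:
s(U) = -30*U
w = 0 (w = 0/((-30*(-3))) = 0/90 = 0*(1/90) = 0)
l(m) = 0
D = -27/2 (D = -2 + (½)*(-23) = -2 - 23/2 = -27/2 ≈ -13.500)
H(X) = X² (H(X) = X*X + 0 = X² + 0 = X²)
-H(D) = -(-27/2)² = -1*729/4 = -729/4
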